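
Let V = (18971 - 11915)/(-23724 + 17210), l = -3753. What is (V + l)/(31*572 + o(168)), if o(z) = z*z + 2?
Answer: -12227049/149685206 ≈ -0.081685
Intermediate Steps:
o(z) = 2 + z² (o(z) = z² + 2 = 2 + z²)
V = -3528/3257 (V = 7056/(-6514) = 7056*(-1/6514) = -3528/3257 ≈ -1.0832)
(V + l)/(31*572 + o(168)) = (-3528/3257 - 3753)/(31*572 + (2 + 168²)) = -12227049/(3257*(17732 + (2 + 28224))) = -12227049/(3257*(17732 + 28226)) = -12227049/3257/45958 = -12227049/3257*1/45958 = -12227049/149685206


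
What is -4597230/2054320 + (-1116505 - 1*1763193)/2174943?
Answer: -1591453440325/446802890376 ≈ -3.5619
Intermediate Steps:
-4597230/2054320 + (-1116505 - 1*1763193)/2174943 = -4597230*1/2054320 + (-1116505 - 1763193)*(1/2174943) = -459723/205432 - 2879698*1/2174943 = -459723/205432 - 2879698/2174943 = -1591453440325/446802890376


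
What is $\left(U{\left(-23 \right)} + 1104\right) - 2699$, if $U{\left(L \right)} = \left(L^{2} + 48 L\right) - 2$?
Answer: $-2172$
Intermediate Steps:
$U{\left(L \right)} = -2 + L^{2} + 48 L$
$\left(U{\left(-23 \right)} + 1104\right) - 2699 = \left(\left(-2 + \left(-23\right)^{2} + 48 \left(-23\right)\right) + 1104\right) - 2699 = \left(\left(-2 + 529 - 1104\right) + 1104\right) - 2699 = \left(-577 + 1104\right) - 2699 = 527 - 2699 = -2172$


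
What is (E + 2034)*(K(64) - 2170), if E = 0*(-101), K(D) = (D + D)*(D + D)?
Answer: 28911276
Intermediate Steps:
K(D) = 4*D² (K(D) = (2*D)*(2*D) = 4*D²)
E = 0
(E + 2034)*(K(64) - 2170) = (0 + 2034)*(4*64² - 2170) = 2034*(4*4096 - 2170) = 2034*(16384 - 2170) = 2034*14214 = 28911276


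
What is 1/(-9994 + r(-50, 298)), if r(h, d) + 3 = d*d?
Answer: 1/78807 ≈ 1.2689e-5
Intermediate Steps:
r(h, d) = -3 + d² (r(h, d) = -3 + d*d = -3 + d²)
1/(-9994 + r(-50, 298)) = 1/(-9994 + (-3 + 298²)) = 1/(-9994 + (-3 + 88804)) = 1/(-9994 + 88801) = 1/78807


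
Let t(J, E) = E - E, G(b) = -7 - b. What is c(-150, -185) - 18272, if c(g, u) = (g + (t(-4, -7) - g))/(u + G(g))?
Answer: -18272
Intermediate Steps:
t(J, E) = 0
c(g, u) = 0 (c(g, u) = (g + (0 - g))/(u + (-7 - g)) = (g - g)/(-7 + u - g) = 0/(-7 + u - g) = 0)
c(-150, -185) - 18272 = 0 - 18272 = -18272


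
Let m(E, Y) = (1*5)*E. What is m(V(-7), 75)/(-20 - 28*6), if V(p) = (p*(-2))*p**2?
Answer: -1715/94 ≈ -18.245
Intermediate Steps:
V(p) = -2*p**3 (V(p) = (-2*p)*p**2 = -2*p**3)
m(E, Y) = 5*E
m(V(-7), 75)/(-20 - 28*6) = (5*(-2*(-7)**3))/(-20 - 28*6) = (5*(-2*(-343)))/(-20 - 168) = (5*686)/(-188) = 3430*(-1/188) = -1715/94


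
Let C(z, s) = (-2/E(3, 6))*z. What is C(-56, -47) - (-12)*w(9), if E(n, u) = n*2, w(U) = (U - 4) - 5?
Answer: 56/3 ≈ 18.667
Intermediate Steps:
w(U) = -9 + U (w(U) = (-4 + U) - 5 = -9 + U)
E(n, u) = 2*n
C(z, s) = -z/3 (C(z, s) = (-2/(2*3))*z = (-2/6)*z = (-2*⅙)*z = -z/3)
C(-56, -47) - (-12)*w(9) = -⅓*(-56) - (-12)*(-9 + 9) = 56/3 - (-12)*0 = 56/3 - 1*0 = 56/3 + 0 = 56/3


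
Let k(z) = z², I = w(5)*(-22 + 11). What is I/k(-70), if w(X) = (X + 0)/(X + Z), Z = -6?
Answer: 11/980 ≈ 0.011224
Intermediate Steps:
w(X) = X/(-6 + X) (w(X) = (X + 0)/(X - 6) = X/(-6 + X))
I = 55 (I = (5/(-6 + 5))*(-22 + 11) = (5/(-1))*(-11) = (5*(-1))*(-11) = -5*(-11) = 55)
I/k(-70) = 55/((-70)²) = 55/4900 = 55*(1/4900) = 11/980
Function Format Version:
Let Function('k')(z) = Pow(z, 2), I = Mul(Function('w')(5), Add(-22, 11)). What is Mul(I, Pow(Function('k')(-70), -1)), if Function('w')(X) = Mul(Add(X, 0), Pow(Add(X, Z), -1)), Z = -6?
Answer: Rational(11, 980) ≈ 0.011224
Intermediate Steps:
Function('w')(X) = Mul(X, Pow(Add(-6, X), -1)) (Function('w')(X) = Mul(Add(X, 0), Pow(Add(X, -6), -1)) = Mul(X, Pow(Add(-6, X), -1)))
I = 55 (I = Mul(Mul(5, Pow(Add(-6, 5), -1)), Add(-22, 11)) = Mul(Mul(5, Pow(-1, -1)), -11) = Mul(Mul(5, -1), -11) = Mul(-5, -11) = 55)
Mul(I, Pow(Function('k')(-70), -1)) = Mul(55, Pow(Pow(-70, 2), -1)) = Mul(55, Pow(4900, -1)) = Mul(55, Rational(1, 4900)) = Rational(11, 980)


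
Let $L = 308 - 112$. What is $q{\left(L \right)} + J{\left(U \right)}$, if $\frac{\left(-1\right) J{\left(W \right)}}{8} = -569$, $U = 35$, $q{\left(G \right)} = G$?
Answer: $4748$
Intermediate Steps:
$L = 196$
$J{\left(W \right)} = 4552$ ($J{\left(W \right)} = \left(-8\right) \left(-569\right) = 4552$)
$q{\left(L \right)} + J{\left(U \right)} = 196 + 4552 = 4748$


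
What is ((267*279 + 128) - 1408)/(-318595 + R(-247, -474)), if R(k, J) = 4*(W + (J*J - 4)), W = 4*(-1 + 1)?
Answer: 73213/580093 ≈ 0.12621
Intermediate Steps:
W = 0 (W = 4*0 = 0)
R(k, J) = -16 + 4*J² (R(k, J) = 4*(0 + (J*J - 4)) = 4*(0 + (J² - 4)) = 4*(0 + (-4 + J²)) = 4*(-4 + J²) = -16 + 4*J²)
((267*279 + 128) - 1408)/(-318595 + R(-247, -474)) = ((267*279 + 128) - 1408)/(-318595 + (-16 + 4*(-474)²)) = ((74493 + 128) - 1408)/(-318595 + (-16 + 4*224676)) = (74621 - 1408)/(-318595 + (-16 + 898704)) = 73213/(-318595 + 898688) = 73213/580093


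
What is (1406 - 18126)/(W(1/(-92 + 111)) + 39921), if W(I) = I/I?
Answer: -8360/19961 ≈ -0.41882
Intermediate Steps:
W(I) = 1
(1406 - 18126)/(W(1/(-92 + 111)) + 39921) = (1406 - 18126)/(1 + 39921) = -16720/39922 = -16720*1/39922 = -8360/19961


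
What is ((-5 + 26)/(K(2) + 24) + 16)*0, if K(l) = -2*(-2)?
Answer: 0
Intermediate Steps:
K(l) = 4
((-5 + 26)/(K(2) + 24) + 16)*0 = ((-5 + 26)/(4 + 24) + 16)*0 = (21/28 + 16)*0 = (21*(1/28) + 16)*0 = (¾ + 16)*0 = (67/4)*0 = 0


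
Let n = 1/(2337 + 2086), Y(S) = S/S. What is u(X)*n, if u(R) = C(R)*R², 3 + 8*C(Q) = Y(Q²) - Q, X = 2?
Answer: -2/4423 ≈ -0.00045218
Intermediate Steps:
Y(S) = 1
C(Q) = -¼ - Q/8 (C(Q) = -3/8 + (1 - Q)/8 = -3/8 + (⅛ - Q/8) = -¼ - Q/8)
u(R) = R²*(-¼ - R/8) (u(R) = (-¼ - R/8)*R² = R²*(-¼ - R/8))
n = 1/4423 ≈ 0.00022609
u(X)*n = ((⅛)*2²*(-2 - 1*2))*(1/4423) = ((⅛)*4*(-2 - 2))*(1/4423) = ((⅛)*4*(-4))*(1/4423) = -2*1/4423 = -2/4423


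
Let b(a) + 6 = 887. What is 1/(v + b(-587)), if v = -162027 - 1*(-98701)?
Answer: -1/62445 ≈ -1.6014e-5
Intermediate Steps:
b(a) = 881 (b(a) = -6 + 887 = 881)
v = -63326 (v = -162027 + 98701 = -63326)
1/(v + b(-587)) = 1/(-63326 + 881) = 1/(-62445) = -1/62445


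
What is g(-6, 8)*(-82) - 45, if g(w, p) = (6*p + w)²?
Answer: -144693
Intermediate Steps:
g(w, p) = (w + 6*p)²
g(-6, 8)*(-82) - 45 = (-6 + 6*8)²*(-82) - 45 = (-6 + 48)²*(-82) - 45 = 42²*(-82) - 45 = 1764*(-82) - 45 = -144648 - 45 = -144693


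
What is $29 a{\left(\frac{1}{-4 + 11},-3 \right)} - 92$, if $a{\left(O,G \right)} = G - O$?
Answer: $- \frac{1282}{7} \approx -183.14$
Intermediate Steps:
$29 a{\left(\frac{1}{-4 + 11},-3 \right)} - 92 = 29 \left(-3 - \frac{1}{-4 + 11}\right) - 92 = 29 \left(-3 - \frac{1}{7}\right) - 92 = 29 \left(- \frac{22}{7}\right) - 92 = - \frac{638}{7} - 92 = - \frac{1282}{7}$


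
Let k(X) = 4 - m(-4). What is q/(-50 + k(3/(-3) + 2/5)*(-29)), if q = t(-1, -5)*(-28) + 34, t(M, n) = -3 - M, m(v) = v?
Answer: -15/47 ≈ -0.31915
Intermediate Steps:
k(X) = 8 (k(X) = 4 - 1*(-4) = 4 + 4 = 8)
q = 90 (q = (-3 - 1*(-1))*(-28) + 34 = (-3 + 1)*(-28) + 34 = -2*(-28) + 34 = 56 + 34 = 90)
q/(-50 + k(3/(-3) + 2/5)*(-29)) = 90/(-50 + 8*(-29)) = 90/(-50 - 232) = 90/(-282) = 90*(-1/282) = -15/47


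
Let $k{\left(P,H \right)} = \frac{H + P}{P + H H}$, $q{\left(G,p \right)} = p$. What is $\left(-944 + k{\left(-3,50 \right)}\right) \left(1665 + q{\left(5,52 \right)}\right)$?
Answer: $- \frac{4047176757}{2497} \approx -1.6208 \cdot 10^{6}$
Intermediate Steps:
$k{\left(P,H \right)} = \frac{H + P}{P + H^{2}}$
$\left(-944 + k{\left(-3,50 \right)}\right) \left(1665 + q{\left(5,52 \right)}\right) = \left(-944 + \frac{50 - 3}{-3 + 50^{2}}\right) \left(1665 + 52\right) = \left(-944 + \frac{1}{-3 + 2500} \cdot 47\right) 1717 = \left(-944 + \frac{1}{2497} \cdot 47\right) 1717 = \left(-944 + \frac{47}{2497}\right) 1717 = \left(- \frac{2357121}{2497}\right) 1717 = - \frac{4047176757}{2497}$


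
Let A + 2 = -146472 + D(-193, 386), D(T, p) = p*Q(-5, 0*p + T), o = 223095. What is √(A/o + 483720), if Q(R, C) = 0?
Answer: √24075378784355970/223095 ≈ 695.50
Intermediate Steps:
D(T, p) = 0 (D(T, p) = p*0 = 0)
A = -146474 (A = -2 + (-146472 + 0) = -2 - 146472 = -146474)
√(A/o + 483720) = √(-146474/223095 + 483720) = √(107915366926/223095) = √24075378784355970/223095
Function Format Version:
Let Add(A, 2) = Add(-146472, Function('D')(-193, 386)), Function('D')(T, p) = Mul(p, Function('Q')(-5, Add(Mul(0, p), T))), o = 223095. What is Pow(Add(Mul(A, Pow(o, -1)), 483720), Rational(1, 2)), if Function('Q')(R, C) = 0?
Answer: Mul(Rational(1, 223095), Pow(24075378784355970, Rational(1, 2))) ≈ 695.50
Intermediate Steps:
Function('D')(T, p) = 0 (Function('D')(T, p) = Mul(p, 0) = 0)
A = -146474 (A = Add(-2, Add(-146472, 0)) = Add(-2, -146472) = -146474)
Pow(Add(Mul(A, Pow(o, -1)), 483720), Rational(1, 2)) = Pow(Add(Mul(-146474, Pow(223095, -1)), 483720), Rational(1, 2)) = Pow(Add(Mul(-146474, Rational(1, 223095)), 483720), Rational(1, 2)) = Pow(Add(Rational(-146474, 223095), 483720), Rational(1, 2)) = Pow(Rational(107915366926, 223095), Rational(1, 2)) = Mul(Rational(1, 223095), Pow(24075378784355970, Rational(1, 2)))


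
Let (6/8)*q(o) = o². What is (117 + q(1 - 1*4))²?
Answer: 16641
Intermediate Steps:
q(o) = 4*o²/3
(117 + q(1 - 1*4))² = (117 + 4*(1 - 1*4)²/3)² = (117 + 4*(1 - 4)²/3)² = (117 + (4/3)*(-3)²)² = (117 + (4/3)*9)² = (117 + 12)² = 129² = 16641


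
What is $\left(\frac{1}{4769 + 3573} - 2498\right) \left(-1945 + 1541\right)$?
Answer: $\frac{4209339630}{4171} \approx 1.0092 \cdot 10^{6}$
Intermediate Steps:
$\left(\frac{1}{4769 + 3573} - 2498\right) \left(-1945 + 1541\right) = \left(\frac{1}{8342} - 2498\right) \left(-404\right) = \left(- \frac{20838315}{8342}\right) \left(-404\right) = \frac{4209339630}{4171}$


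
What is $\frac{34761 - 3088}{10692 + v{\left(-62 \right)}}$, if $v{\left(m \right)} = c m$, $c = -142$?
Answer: $\frac{31673}{19496} \approx 1.6246$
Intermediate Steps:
$v{\left(m \right)} = - 142 m$
$\frac{34761 - 3088}{10692 + v{\left(-62 \right)}} = \frac{34761 - 3088}{10692 - -8804} = \frac{34761 - 3088}{10692 + 8804} = \frac{31673}{19496}$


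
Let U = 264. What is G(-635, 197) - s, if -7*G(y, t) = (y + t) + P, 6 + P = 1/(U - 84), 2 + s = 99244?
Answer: -17852143/180 ≈ -99179.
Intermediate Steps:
s = 99242 (s = -2 + 99244 = 99242)
P = -1079/180 (P = -6 + 1/(264 - 84) = -6 + 1/180 = -1079/180 ≈ -5.9944)
G(y, t) = 1079/1260 - t/7 - y/7 (G(y, t) = -((y + t) - 1079/180)/7 = -((t + y) - 1079/180)/7 = -(-1079/180 + t + y)/7 = 1079/1260 - t/7 - y/7)
G(-635, 197) - s = (1079/1260 - 1/7*197 - 1/7*(-635)) - 1*99242 = (1079/1260 - 197/7 + 635/7) - 99242 = 11417/180 - 99242 = -17852143/180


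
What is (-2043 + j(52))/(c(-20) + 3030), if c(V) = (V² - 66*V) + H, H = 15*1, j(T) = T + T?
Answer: -1939/4765 ≈ -0.40693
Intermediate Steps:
j(T) = 2*T
H = 15
c(V) = 15 + V² - 66*V (c(V) = (V² - 66*V) + 15 = 15 + V² - 66*V)
(-2043 + j(52))/(c(-20) + 3030) = (-2043 + 2*52)/((15 + (-20)² - 66*(-20)) + 3030) = (-2043 + 104)/((15 + 400 + 1320) + 3030) = -1939/(1735 + 3030) = -1939/4765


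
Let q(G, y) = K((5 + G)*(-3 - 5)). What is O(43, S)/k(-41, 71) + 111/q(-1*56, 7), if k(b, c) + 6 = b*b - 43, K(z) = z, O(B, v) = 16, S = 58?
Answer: 115/408 ≈ 0.28186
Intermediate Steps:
k(b, c) = -49 + b**2 (k(b, c) = -6 + (b*b - 43) = -6 + (b**2 - 43) = -6 + (-43 + b**2) = -49 + b**2)
q(G, y) = -40 - 8*G (q(G, y) = (5 + G)*(-3 - 5) = (5 + G)*(-8) = -40 - 8*G)
O(43, S)/k(-41, 71) + 111/q(-1*56, 7) = 16/(-49 + (-41)**2) + 111/(-40 - (-8)*56) = 16/(-49 + 1681) + 111/(-40 - 8*(-56)) = 16/1632 + 111/(-40 + 448) = 16*(1/1632) + 111/408 = 1/102 + 111*(1/408) = 1/102 + 37/136 = 115/408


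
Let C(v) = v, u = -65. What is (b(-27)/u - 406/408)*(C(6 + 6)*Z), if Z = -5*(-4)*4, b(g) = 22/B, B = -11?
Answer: -204592/221 ≈ -925.76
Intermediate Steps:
b(g) = -2 (b(g) = 22/(-11) = 22*(-1/11) = -2)
Z = 80 (Z = 20*4 = 80)
(b(-27)/u - 406/408)*(C(6 + 6)*Z) = (-2/(-65) - 406/408)*((6 + 6)*80) = (-2*(-1/65) - 406*1/408)*(12*80) = (2/65 - 203/204)*960 = -12787/13260*960 = -204592/221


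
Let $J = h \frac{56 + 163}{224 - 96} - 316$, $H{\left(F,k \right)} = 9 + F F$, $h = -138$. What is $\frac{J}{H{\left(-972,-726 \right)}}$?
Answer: $- \frac{35335}{60466752} \approx -0.00058437$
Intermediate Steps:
$H{\left(F,k \right)} = 9 + F^{2}$
$J = - \frac{35335}{64}$ ($J = - 138 \frac{56 + 163}{224 - 96} - 316 = - 138 \cdot \frac{219}{128} - 316 = - 138 \cdot 219 \cdot \frac{1}{128} - 316 = \left(-138\right) \frac{219}{128} - 316 = - \frac{15111}{64} - 316 = - \frac{35335}{64} \approx -552.11$)
$\frac{J}{H{\left(-972,-726 \right)}} = - \frac{35335}{64 \left(9 + \left(-972\right)^{2}\right)} = - \frac{35335}{64 \left(9 + 944784\right)} = - \frac{35335}{64 \cdot 944793} = \left(- \frac{35335}{64}\right) \frac{1}{944793} = - \frac{35335}{60466752}$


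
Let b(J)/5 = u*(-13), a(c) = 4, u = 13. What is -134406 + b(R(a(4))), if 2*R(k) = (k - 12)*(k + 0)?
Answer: -135251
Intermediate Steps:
R(k) = k*(-12 + k)/2 (R(k) = ((k - 12)*(k + 0))/2 = ((-12 + k)*k)/2 = (k*(-12 + k))/2 = k*(-12 + k)/2)
b(J) = -845 (b(J) = 5*(13*(-13)) = 5*(-169) = -845)
-134406 + b(R(a(4))) = -134406 - 845 = -135251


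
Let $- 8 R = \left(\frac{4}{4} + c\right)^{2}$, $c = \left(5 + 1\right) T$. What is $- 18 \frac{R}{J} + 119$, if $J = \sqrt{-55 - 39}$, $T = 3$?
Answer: $119 - \frac{3249 i \sqrt{94}}{376} \approx 119.0 - 83.777 i$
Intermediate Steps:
$J = i \sqrt{94}$ ($J = \sqrt{-94} = i \sqrt{94} \approx 9.6954 i$)
$c = 18$ ($c = \left(5 + 1\right) 3 = 6 \cdot 3 = 18$)
$R = - \frac{361}{8}$ ($R = - \frac{\left(\frac{4}{4} + 18\right)^{2}}{8} = - \frac{\left(4 \cdot \frac{1}{4} + 18\right)^{2}}{8} = - \frac{\left(1 + 18\right)^{2}}{8} = - \frac{19^{2}}{8} = \left(- \frac{1}{8}\right) 361 = - \frac{361}{8} \approx -45.125$)
$- 18 \frac{R}{J} + 119 = - 18 \left(- \frac{361}{8 i \sqrt{94}}\right) + 119 = - 18 \left(- \frac{361 \left(- \frac{i \sqrt{94}}{94}\right)}{8}\right) + 119 = - 18 \frac{361 i \sqrt{94}}{752} + 119 = - \frac{3249 i \sqrt{94}}{376} + 119 = 119 - \frac{3249 i \sqrt{94}}{376}$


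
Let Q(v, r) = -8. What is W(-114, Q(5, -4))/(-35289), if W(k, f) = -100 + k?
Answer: 214/35289 ≈ 0.0060642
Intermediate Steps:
W(-114, Q(5, -4))/(-35289) = (-100 - 114)/(-35289) = -214*(-1/35289) = 214/35289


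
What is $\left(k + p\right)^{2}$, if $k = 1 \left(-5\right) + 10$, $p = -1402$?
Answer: $1951609$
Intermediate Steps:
$k = 5$ ($k = -5 + 10 = 5$)
$\left(k + p\right)^{2} = \left(5 - 1402\right)^{2} = \left(-1397\right)^{2} = 1951609$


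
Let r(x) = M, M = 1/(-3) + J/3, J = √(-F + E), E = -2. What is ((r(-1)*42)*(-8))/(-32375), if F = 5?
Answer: -16/4625 + 16*I*√7/4625 ≈ -0.0034595 + 0.0091529*I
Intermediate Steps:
J = I*√7 (J = √(-1*5 - 2) = √(-5 - 2) = √(-7) = I*√7 ≈ 2.6458*I)
M = -⅓ + I*√7/3 (M = 1/(-3) + (I*√7)/3 = 1*(-⅓) + (I*√7)*(⅓) = -⅓ + I*√7/3 ≈ -0.33333 + 0.88192*I)
r(x) = -⅓ + I*√7/3
((r(-1)*42)*(-8))/(-32375) = (((-⅓ + I*√7/3)*42)*(-8))/(-32375) = ((-14 + 14*I*√7)*(-8))*(-1/32375) = (112 - 112*I*√7)*(-1/32375) = -16/4625 + 16*I*√7/4625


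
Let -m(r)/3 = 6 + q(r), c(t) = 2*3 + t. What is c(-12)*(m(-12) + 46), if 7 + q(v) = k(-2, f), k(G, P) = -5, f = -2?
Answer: -384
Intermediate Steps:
q(v) = -12 (q(v) = -7 - 5 = -12)
c(t) = 6 + t
m(r) = 18 (m(r) = -3*(6 - 12) = -3*(-6) = 18)
c(-12)*(m(-12) + 46) = (6 - 12)*(18 + 46) = -6*64 = -384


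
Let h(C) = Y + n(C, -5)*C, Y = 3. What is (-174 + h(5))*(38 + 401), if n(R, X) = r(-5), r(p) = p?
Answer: -86044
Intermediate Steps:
n(R, X) = -5
h(C) = 3 - 5*C
(-174 + h(5))*(38 + 401) = (-174 + (3 - 5*5))*(38 + 401) = (-174 + (3 - 25))*439 = (-174 - 22)*439 = -196*439 = -86044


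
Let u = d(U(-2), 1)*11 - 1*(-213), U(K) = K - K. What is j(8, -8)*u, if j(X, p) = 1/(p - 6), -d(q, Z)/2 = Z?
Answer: -191/14 ≈ -13.643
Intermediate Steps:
U(K) = 0
d(q, Z) = -2*Z
u = 191 (u = -2*1*11 - 1*(-213) = -2*11 + 213 = -22 + 213 = 191)
j(X, p) = 1/(-6 + p)
j(8, -8)*u = 191/(-6 - 8) = 191/(-14) = -1/14*191 = -191/14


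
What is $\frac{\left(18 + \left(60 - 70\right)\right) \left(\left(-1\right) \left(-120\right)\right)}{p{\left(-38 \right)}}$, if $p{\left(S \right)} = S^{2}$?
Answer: $\frac{240}{361} \approx 0.66482$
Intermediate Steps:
$\frac{\left(18 + \left(60 - 70\right)\right) \left(\left(-1\right) \left(-120\right)\right)}{p{\left(-38 \right)}} = \frac{\left(18 + \left(60 - 70\right)\right) \left(\left(-1\right) \left(-120\right)\right)}{\left(-38\right)^{2}} = \frac{\left(18 + \left(60 - 70\right)\right) 120}{1444} = \left(18 - 10\right) 120 \cdot \frac{1}{1444} = 8 \cdot 120 \cdot \frac{1}{1444} = 960 \cdot \frac{1}{1444} = \frac{240}{361}$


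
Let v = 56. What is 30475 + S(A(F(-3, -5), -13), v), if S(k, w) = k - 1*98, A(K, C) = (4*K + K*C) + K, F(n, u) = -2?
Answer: 30393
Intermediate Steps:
A(K, C) = 5*K + C*K (A(K, C) = (4*K + C*K) + K = 5*K + C*K)
S(k, w) = -98 + k (S(k, w) = k - 98 = -98 + k)
30475 + S(A(F(-3, -5), -13), v) = 30475 + (-98 - 2*(5 - 13)) = 30475 + (-98 - 2*(-8)) = 30475 + (-98 + 16) = 30475 - 82 = 30393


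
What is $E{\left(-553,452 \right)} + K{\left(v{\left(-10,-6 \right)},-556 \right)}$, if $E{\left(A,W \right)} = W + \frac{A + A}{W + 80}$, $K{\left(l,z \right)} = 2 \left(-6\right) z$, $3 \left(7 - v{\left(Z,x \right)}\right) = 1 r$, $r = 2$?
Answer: $\frac{270633}{38} \approx 7121.9$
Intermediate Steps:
$v{\left(Z,x \right)} = \frac{19}{3}$ ($v{\left(Z,x \right)} = 7 - \frac{1 \cdot 2}{3} = 7 - \frac{2}{3} = \frac{19}{3}$)
$K{\left(l,z \right)} = - 12 z$
$E{\left(A,W \right)} = W + \frac{2 A}{80 + W}$
$E{\left(-553,452 \right)} + K{\left(v{\left(-10,-6 \right)},-556 \right)} = \frac{452^{2} + 2 \left(-553\right) + 80 \cdot 452}{80 + 452} - -6672 = \frac{204304 - 1106 + 36160}{532} + 6672 = \frac{1}{532} \cdot 239358 + 6672 = \frac{17097}{38} + 6672 = \frac{270633}{38}$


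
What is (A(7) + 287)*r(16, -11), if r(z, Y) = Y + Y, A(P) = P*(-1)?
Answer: -6160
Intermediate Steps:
A(P) = -P
r(z, Y) = 2*Y
(A(7) + 287)*r(16, -11) = (-1*7 + 287)*(2*(-11)) = (-7 + 287)*(-22) = 280*(-22) = -6160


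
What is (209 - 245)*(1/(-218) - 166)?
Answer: 651402/109 ≈ 5976.2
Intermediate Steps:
(209 - 245)*(1/(-218) - 166) = -36*(-1/218 - 166) = -36*(-36189/218) = 651402/109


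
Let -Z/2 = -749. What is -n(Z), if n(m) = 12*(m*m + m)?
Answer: -26946024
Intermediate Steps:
Z = 1498 (Z = -2*(-749) = 1498)
n(m) = 12*m + 12*m² (n(m) = 12*(m² + m) = 12*(m + m²) = 12*m + 12*m²)
-n(Z) = -12*1498*(1 + 1498) = -12*1498*1499 = -1*26946024 = -26946024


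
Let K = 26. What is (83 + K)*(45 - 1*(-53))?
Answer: 10682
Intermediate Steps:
(83 + K)*(45 - 1*(-53)) = (83 + 26)*(45 - 1*(-53)) = 109*(45 + 53) = 109*98 = 10682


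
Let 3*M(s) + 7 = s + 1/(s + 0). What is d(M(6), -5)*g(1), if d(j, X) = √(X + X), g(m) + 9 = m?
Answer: -8*I*√10 ≈ -25.298*I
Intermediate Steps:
g(m) = -9 + m
M(s) = -7/3 + s/3 + 1/(3*s) (M(s) = -7/3 + (s + 1/(s + 0))/3 = -7/3 + (s + 1/s)/3 = -7/3 + (s/3 + 1/(3*s)) = -7/3 + s/3 + 1/(3*s))
d(j, X) = √2*√X (d(j, X) = √(2*X) = √2*√X)
d(M(6), -5)*g(1) = (√2*√(-5))*(-9 + 1) = (√2*(I*√5))*(-8) = (I*√10)*(-8) = -8*I*√10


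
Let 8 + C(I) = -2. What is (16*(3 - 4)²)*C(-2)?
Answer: -160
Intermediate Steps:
C(I) = -10 (C(I) = -8 - 2 = -10)
(16*(3 - 4)²)*C(-2) = (16*(3 - 4)²)*(-10) = (16*(-1)²)*(-10) = (16*1)*(-10) = 16*(-10) = -160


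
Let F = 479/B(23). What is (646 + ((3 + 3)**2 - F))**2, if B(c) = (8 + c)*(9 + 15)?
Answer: 256977011041/553536 ≈ 4.6425e+5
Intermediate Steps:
B(c) = 192 + 24*c (B(c) = (8 + c)*24 = 192 + 24*c)
F = 479/744 (F = 479/(192 + 24*23) = 479/(192 + 552) = 479/744 ≈ 0.64382)
(646 + ((3 + 3)**2 - F))**2 = (646 + ((3 + 3)**2 - 1*479/744))**2 = (646 + (6**2 - 479/744))**2 = (646 + (36 - 479/744))**2 = (646 + 26305/744)**2 = (506929/744)**2 = 256977011041/553536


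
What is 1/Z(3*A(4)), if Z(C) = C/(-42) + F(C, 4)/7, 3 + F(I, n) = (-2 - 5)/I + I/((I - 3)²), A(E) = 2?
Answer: -14/9 ≈ -1.5556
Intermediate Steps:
F(I, n) = -3 - 7/I + I/(-3 + I)² (F(I, n) = -3 + ((-2 - 5)/I + I/((I - 3)²)) = -3 + (-7/I + I/((-3 + I)²)) = -3 + (-7/I + I/(-3 + I)²) = -3 - 7/I + I/(-3 + I)²)
Z(C) = -3/7 - 1/C - C/42 + C/(7*(-3 + C)²) (Z(C) = C/(-42) + (-3 - 7/C + C/(-3 + C)²)/7 = C*(-1/42) + (-3 - 7/C + C/(-3 + C)²)*(⅐) = -C/42 + (-3/7 - 1/C + C/(7*(-3 + C)²)) = -3/7 - 1/C - C/42 + C/(7*(-3 + C)²))
1/Z(3*A(4)) = 1/((-378 - (3*2)⁴ - 12*(3*2)³ + 63*(3*2)² + 90*(3*2))/(42*((3*2))*(9 + (3*2)² - 18*2))) = 1/((1/42)*(-378 - 1*6⁴ - 12*6³ + 63*6² + 90*6)/(6*(9 + 6² - 6*6))) = 1/((1/42)*(⅙)*(-378 - 1*1296 - 12*216 + 63*36 + 540)/(9 + 36 - 36)) = 1/((1/42)*(⅙)*(-378 - 1296 - 2592 + 2268 + 540)/9) = 1/((1/42)*(⅙)*(⅑)*(-1458)) = 1/(-9/14) = -14/9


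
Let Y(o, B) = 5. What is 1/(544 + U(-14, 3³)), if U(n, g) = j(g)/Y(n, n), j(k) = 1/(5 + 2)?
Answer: 35/19041 ≈ 0.0018381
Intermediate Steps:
j(k) = ⅐ (j(k) = 1/7 = ⅐)
U(n, g) = 1/35 (U(n, g) = (⅐)/5 = (⅐)*(⅕) = 1/35)
1/(544 + U(-14, 3³)) = 1/(544 + 1/35) = 1/(19041/35) = 35/19041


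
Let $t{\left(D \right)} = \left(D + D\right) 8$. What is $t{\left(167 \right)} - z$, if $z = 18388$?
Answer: $-15716$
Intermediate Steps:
$t{\left(D \right)} = 16 D$ ($t{\left(D \right)} = 2 D 8 = 16 D$)
$t{\left(167 \right)} - z = 16 \cdot 167 - 18388 = 2672 - 18388 = -15716$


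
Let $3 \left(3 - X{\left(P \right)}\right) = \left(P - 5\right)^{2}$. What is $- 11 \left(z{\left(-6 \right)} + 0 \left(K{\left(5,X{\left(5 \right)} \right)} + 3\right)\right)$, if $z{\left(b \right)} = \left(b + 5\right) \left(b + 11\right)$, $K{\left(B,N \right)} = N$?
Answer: $55$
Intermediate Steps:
$X{\left(P \right)} = 3 - \frac{\left(-5 + P\right)^{2}}{3}$ ($X{\left(P \right)} = 3 - \frac{\left(P - 5\right)^{2}}{3} = 3 - \frac{\left(-5 + P\right)^{2}}{3}$)
$z{\left(b \right)} = \left(5 + b\right) \left(11 + b\right)$
$- 11 \left(z{\left(-6 \right)} + 0 \left(K{\left(5,X{\left(5 \right)} \right)} + 3\right)\right) = - 11 \left(\left(55 + \left(-6\right)^{2} + 16 \left(-6\right)\right) + 0 \left(\left(3 - \frac{\left(-5 + 5\right)^{2}}{3}\right) + 3\right)\right) = - 11 \left(\left(55 + 36 - 96\right) + 0 \left(\left(3 - \frac{0^{2}}{3}\right) + 3\right)\right) = - 11 \left(-5 + 0 \left(\left(3 - 0\right) + 3\right)\right) = - 11 \left(-5 + 0 \left(\left(3 + 0\right) + 3\right)\right) = - 11 \left(-5 + 0 \left(3 + 3\right)\right) = - 11 \left(-5 + 0 \cdot 6\right) = - 11 \left(-5 + 0\right) = \left(-11\right) \left(-5\right) = 55$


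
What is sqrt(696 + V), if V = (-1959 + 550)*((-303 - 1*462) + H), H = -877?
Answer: sqrt(2314274) ≈ 1521.3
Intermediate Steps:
V = 2313578 (V = (-1959 + 550)*((-303 - 1*462) - 877) = -1409*((-303 - 462) - 877) = -1409*(-765 - 877) = -1409*(-1642) = 2313578)
sqrt(696 + V) = sqrt(696 + 2313578) = sqrt(2314274)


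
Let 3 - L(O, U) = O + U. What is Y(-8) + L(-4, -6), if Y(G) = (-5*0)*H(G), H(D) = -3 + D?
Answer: 13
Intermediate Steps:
L(O, U) = 3 - O - U (L(O, U) = 3 - (O + U) = 3 + (-O - U) = 3 - O - U)
Y(G) = 0 (Y(G) = (-5*0)*(-3 + G) = 0*(-3 + G) = 0)
Y(-8) + L(-4, -6) = 0 + (3 - 1*(-4) - 1*(-6)) = 0 + (3 + 4 + 6) = 0 + 13 = 13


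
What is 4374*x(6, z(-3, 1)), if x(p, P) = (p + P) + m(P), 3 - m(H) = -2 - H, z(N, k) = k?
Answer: 56862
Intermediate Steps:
m(H) = 5 + H (m(H) = 3 - (-2 - H) = 3 + (2 + H) = 5 + H)
x(p, P) = 5 + p + 2*P (x(p, P) = (p + P) + (5 + P) = (P + p) + (5 + P) = 5 + p + 2*P)
4374*x(6, z(-3, 1)) = 4374*(5 + 6 + 2*1) = 4374*(5 + 6 + 2) = 4374*13 = 56862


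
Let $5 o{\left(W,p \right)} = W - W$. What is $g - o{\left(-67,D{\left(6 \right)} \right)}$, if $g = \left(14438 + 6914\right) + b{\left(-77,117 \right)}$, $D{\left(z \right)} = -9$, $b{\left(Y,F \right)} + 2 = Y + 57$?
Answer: $21330$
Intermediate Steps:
$b{\left(Y,F \right)} = 55 + Y$ ($b{\left(Y,F \right)} = -2 + \left(Y + 57\right) = -2 + \left(57 + Y\right) = 55 + Y$)
$o{\left(W,p \right)} = 0$ ($o{\left(W,p \right)} = \frac{W - W}{5} = \frac{1}{5} \cdot 0 = 0$)
$g = 21330$ ($g = \left(14438 + 6914\right) + \left(55 - 77\right) = 21352 - 22 = 21330$)
$g - o{\left(-67,D{\left(6 \right)} \right)} = 21330 - 0 = 21330 + 0 = 21330$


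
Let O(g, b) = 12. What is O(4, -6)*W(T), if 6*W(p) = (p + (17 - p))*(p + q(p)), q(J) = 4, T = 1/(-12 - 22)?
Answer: 135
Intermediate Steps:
T = -1/34 (T = 1/(-34) = -1/34 ≈ -0.029412)
W(p) = 34/3 + 17*p/6 (W(p) = ((p + (17 - p))*(p + 4))/6 = (17*(4 + p))/6 = (68 + 17*p)/6 = 34/3 + 17*p/6)
O(4, -6)*W(T) = 12*(34/3 + (17/6)*(-1/34)) = 12*(34/3 - 1/12) = 12*(45/4) = 135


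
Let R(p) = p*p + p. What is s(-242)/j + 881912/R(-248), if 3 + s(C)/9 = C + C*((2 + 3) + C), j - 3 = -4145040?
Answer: 505026958/35382997 ≈ 14.273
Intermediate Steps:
j = -4145037 (j = 3 - 4145040 = -4145037)
s(C) = -27 + 9*C + 9*C*(5 + C) (s(C) = -27 + 9*(C + C*((2 + 3) + C)) = -27 + 9*(C + C*(5 + C)) = -27 + (9*C + 9*C*(5 + C)) = -27 + 9*C + 9*C*(5 + C))
R(p) = p + p² (R(p) = p² + p = p + p²)
s(-242)/j + 881912/R(-248) = (-27 + 9*(-242)² + 54*(-242))/(-4145037) + 881912/((-248*(1 - 248))) = (-27 + 9*58564 - 13068)*(-1/4145037) + 881912/((-248*(-247))) = (-27 + 527076 - 13068)*(-1/4145037) + 881912/61256 = 513981*(-1/4145037) + 881912*(1/61256) = -573/4621 + 110239/7657 = 505026958/35382997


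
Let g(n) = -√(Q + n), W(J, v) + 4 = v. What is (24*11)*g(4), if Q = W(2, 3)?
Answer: -264*√3 ≈ -457.26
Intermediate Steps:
W(J, v) = -4 + v
Q = -1 (Q = -4 + 3 = -1)
g(n) = -√(-1 + n)
(24*11)*g(4) = (24*11)*(-√(-1 + 4)) = 264*(-√3) = -264*√3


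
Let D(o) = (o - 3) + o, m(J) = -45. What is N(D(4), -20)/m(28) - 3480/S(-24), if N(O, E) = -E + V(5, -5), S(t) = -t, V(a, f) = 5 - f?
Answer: -437/3 ≈ -145.67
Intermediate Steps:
D(o) = -3 + 2*o (D(o) = (-3 + o) + o = -3 + 2*o)
N(O, E) = 10 - E (N(O, E) = -E + (5 - 1*(-5)) = -E + (5 + 5) = -E + 10 = 10 - E)
N(D(4), -20)/m(28) - 3480/S(-24) = (10 - 1*(-20))/(-45) - 3480/((-1*(-24))) = (10 + 20)*(-1/45) - 3480/24 = 30*(-1/45) - 3480*1/24 = -2/3 - 145 = -437/3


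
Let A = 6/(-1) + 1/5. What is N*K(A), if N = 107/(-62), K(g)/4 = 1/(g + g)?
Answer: 535/899 ≈ 0.59511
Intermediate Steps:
A = -29/5 (A = 6*(-1) + 1*(⅕) = -6 + ⅕ = -29/5 ≈ -5.8000)
K(g) = 2/g (K(g) = 4/(g + g) = 4/((2*g)) = 4*(1/(2*g)) = 2/g)
N = -107/62 (N = 107*(-1/62) = -107/62 ≈ -1.7258)
N*K(A) = -107/(31*(-29/5)) = -107*(-5)/(31*29) = -107/62*(-10/29) = 535/899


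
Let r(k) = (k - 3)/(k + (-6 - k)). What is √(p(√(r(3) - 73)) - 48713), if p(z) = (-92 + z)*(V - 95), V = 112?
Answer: √(-50277 + 17*I*√73) ≈ 0.3239 + 224.23*I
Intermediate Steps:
r(k) = ½ - k/6 (r(k) = (-3 + k)/(-6) = (-3 + k)*(-⅙) = ½ - k/6)
p(z) = -1564 + 17*z (p(z) = (-92 + z)*(112 - 95) = (-92 + z)*17 = -1564 + 17*z)
√(p(√(r(3) - 73)) - 48713) = √((-1564 + 17*√((½ - ⅙*3) - 73)) - 48713) = √((-1564 + 17*√((½ - ½) - 73)) - 48713) = √((-1564 + 17*√(0 - 73)) - 48713) = √((-1564 + 17*√(-73)) - 48713) = √((-1564 + 17*(I*√73)) - 48713) = √((-1564 + 17*I*√73) - 48713) = √(-50277 + 17*I*√73)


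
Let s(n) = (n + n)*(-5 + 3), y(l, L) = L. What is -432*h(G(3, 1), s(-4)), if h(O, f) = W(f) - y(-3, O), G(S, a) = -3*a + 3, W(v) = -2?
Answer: 864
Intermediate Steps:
G(S, a) = 3 - 3*a
s(n) = -4*n (s(n) = (2*n)*(-2) = -4*n)
h(O, f) = -2 - O
-432*h(G(3, 1), s(-4)) = -432*(-2 - (3 - 3*1)) = -432*(-2 - (3 - 3)) = -432*(-2 - 1*0) = -432*(-2 + 0) = -432*(-2) = 864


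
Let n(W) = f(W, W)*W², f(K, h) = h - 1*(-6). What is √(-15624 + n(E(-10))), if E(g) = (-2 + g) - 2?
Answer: 2*I*√4298 ≈ 131.12*I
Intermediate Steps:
E(g) = -4 + g
f(K, h) = 6 + h (f(K, h) = h + 6 = 6 + h)
n(W) = W²*(6 + W) (n(W) = (6 + W)*W² = W²*(6 + W))
√(-15624 + n(E(-10))) = √(-15624 + (-4 - 10)²*(6 + (-4 - 10))) = √(-15624 + (-14)²*(6 - 14)) = √(-15624 + 196*(-8)) = √(-15624 - 1568) = √(-17192) = 2*I*√4298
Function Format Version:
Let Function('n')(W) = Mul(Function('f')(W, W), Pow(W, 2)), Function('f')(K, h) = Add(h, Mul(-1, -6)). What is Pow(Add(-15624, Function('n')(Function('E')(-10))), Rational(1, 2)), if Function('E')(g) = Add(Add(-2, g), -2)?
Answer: Mul(2, I, Pow(4298, Rational(1, 2))) ≈ Mul(131.12, I)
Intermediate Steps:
Function('E')(g) = Add(-4, g)
Function('f')(K, h) = Add(6, h) (Function('f')(K, h) = Add(h, 6) = Add(6, h))
Function('n')(W) = Mul(Pow(W, 2), Add(6, W)) (Function('n')(W) = Mul(Add(6, W), Pow(W, 2)) = Mul(Pow(W, 2), Add(6, W)))
Pow(Add(-15624, Function('n')(Function('E')(-10))), Rational(1, 2)) = Pow(Add(-15624, Mul(Pow(Add(-4, -10), 2), Add(6, Add(-4, -10)))), Rational(1, 2)) = Pow(Add(-15624, Mul(Pow(-14, 2), Add(6, -14))), Rational(1, 2)) = Pow(Add(-15624, Mul(196, -8)), Rational(1, 2)) = Pow(Add(-15624, -1568), Rational(1, 2)) = Pow(-17192, Rational(1, 2)) = Mul(2, I, Pow(4298, Rational(1, 2)))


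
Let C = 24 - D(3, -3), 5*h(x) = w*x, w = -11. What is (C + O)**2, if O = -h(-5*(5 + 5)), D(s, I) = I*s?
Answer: 5929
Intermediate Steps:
h(x) = -11*x/5 (h(x) = (-11*x)/5 = -11*x/5)
O = -110 (O = -(-11)*(-5*(5 + 5))/5 = -(-11)*(-5*10)/5 = -(-11)*(-50)/5 = -1*110 = -110)
C = 33 (C = 24 - (-3)*3 = 24 - 1*(-9) = 24 + 9 = 33)
(C + O)**2 = (33 - 110)**2 = (-77)**2 = 5929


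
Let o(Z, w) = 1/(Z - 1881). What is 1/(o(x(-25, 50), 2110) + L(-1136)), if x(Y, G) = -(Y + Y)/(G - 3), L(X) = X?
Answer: -88357/100373599 ≈ -0.00088028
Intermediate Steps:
x(Y, G) = -2*Y/(-3 + G)
o(Z, w) = 1/(-1881 + Z)
1/(o(x(-25, 50), 2110) + L(-1136)) = 1/(1/(-1881 - 2*(-25)/(-3 + 50)) - 1136) = 1/(1/(-1881 - 2*(-25)/47) - 1136) = 1/(1/(-1881 - 2*(-25)*1/47) - 1136) = 1/(1/(-1881 + 50/47) - 1136) = 1/(1/(-88357/47) - 1136) = 1/(-47/88357 - 1136) = 1/(-100373599/88357) = -88357/100373599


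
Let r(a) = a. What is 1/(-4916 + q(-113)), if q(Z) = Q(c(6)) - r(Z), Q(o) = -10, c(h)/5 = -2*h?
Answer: -1/4813 ≈ -0.00020777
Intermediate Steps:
c(h) = -10*h (c(h) = 5*(-2*h) = -10*h)
q(Z) = -10 - Z
1/(-4916 + q(-113)) = 1/(-4916 + (-10 - 1*(-113))) = 1/(-4916 + (-10 + 113)) = 1/(-4916 + 103) = 1/(-4813) = -1/4813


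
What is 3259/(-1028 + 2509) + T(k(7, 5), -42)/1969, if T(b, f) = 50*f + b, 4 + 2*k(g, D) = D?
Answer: 6615223/5832178 ≈ 1.1343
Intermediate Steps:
k(g, D) = -2 + D/2
T(b, f) = b + 50*f
3259/(-1028 + 2509) + T(k(7, 5), -42)/1969 = 3259/(-1028 + 2509) + ((-2 + (1/2)*5) + 50*(-42))/1969 = 3259/1481 + ((-2 + 5/2) - 2100)*(1/1969) = 3259*(1/1481) + (1/2 - 2100)*(1/1969) = 3259/1481 - 4199/2*1/1969 = 3259/1481 - 4199/3938 = 6615223/5832178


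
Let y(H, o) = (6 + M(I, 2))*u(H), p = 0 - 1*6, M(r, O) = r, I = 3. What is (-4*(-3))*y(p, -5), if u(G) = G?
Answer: -648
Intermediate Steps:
p = -6 (p = 0 - 6 = -6)
y(H, o) = 9*H (y(H, o) = (6 + 3)*H = 9*H)
(-4*(-3))*y(p, -5) = (-4*(-3))*(9*(-6)) = 12*(-54) = -648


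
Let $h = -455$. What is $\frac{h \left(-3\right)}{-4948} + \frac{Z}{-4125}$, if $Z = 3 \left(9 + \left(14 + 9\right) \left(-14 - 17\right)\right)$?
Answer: $\frac{146047}{618500} \approx 0.23613$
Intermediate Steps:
$Z = -2112$ ($Z = 3 \left(9 + 23 \left(-31\right)\right) = 3 \left(9 - 713\right) = 3 \left(-704\right) = -2112$)
$\frac{h \left(-3\right)}{-4948} + \frac{Z}{-4125} = \frac{\left(-455\right) \left(-3\right)}{-4948} - \frac{2112}{-4125} = 1365 \left(- \frac{1}{4948}\right) - - \frac{64}{125} = - \frac{1365}{4948} + \frac{64}{125} = \frac{146047}{618500}$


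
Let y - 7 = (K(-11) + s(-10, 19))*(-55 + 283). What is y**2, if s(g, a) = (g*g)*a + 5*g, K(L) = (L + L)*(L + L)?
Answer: 283193201281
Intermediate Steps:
K(L) = 4*L**2 (K(L) = (2*L)*(2*L) = 4*L**2)
s(g, a) = 5*g + a*g**2 (s(g, a) = g**2*a + 5*g = a*g**2 + 5*g = 5*g + a*g**2)
y = 532159 (y = 7 + (4*(-11)**2 - 10*(5 + 19*(-10)))*(-55 + 283) = 7 + (4*121 - 10*(5 - 190))*228 = 7 + (484 - 10*(-185))*228 = 7 + (484 + 1850)*228 = 7 + 2334*228 = 7 + 532152 = 532159)
y**2 = 532159**2 = 283193201281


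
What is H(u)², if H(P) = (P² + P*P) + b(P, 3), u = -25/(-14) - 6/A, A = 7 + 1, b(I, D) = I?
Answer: 1555009/153664 ≈ 10.120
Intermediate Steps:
A = 8
u = 29/28 (u = -25/(-14) - 6/8 = -25*(-1/14) - 6*⅛ = 25/14 - ¾ = 29/28 ≈ 1.0357)
H(P) = P + 2*P² (H(P) = (P² + P*P) + P = (P² + P²) + P = 2*P² + P = P + 2*P²)
H(u)² = (29*(1 + 2*(29/28))/28)² = (29*(1 + 29/14)/28)² = ((29/28)*(43/14))² = (1247/392)² = 1555009/153664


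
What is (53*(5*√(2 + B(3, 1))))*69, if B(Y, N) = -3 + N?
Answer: 0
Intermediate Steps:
(53*(5*√(2 + B(3, 1))))*69 = (53*(5*√(2 + (-3 + 1))))*69 = (53*(5*√(2 - 2)))*69 = (53*(5*√0))*69 = (53*(5*0))*69 = (53*0)*69 = 0*69 = 0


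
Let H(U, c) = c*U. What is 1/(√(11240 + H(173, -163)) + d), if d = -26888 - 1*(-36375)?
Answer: 9487/90020128 - I*√16959/90020128 ≈ 0.00010539 - 1.4466e-6*I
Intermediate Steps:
d = 9487 (d = -26888 + 36375 = 9487)
H(U, c) = U*c
1/(√(11240 + H(173, -163)) + d) = 1/(√(11240 + 173*(-163)) + 9487) = 1/(√(11240 - 28199) + 9487) = 1/(√(-16959) + 9487) = 1/(I*√16959 + 9487) = 1/(9487 + I*√16959)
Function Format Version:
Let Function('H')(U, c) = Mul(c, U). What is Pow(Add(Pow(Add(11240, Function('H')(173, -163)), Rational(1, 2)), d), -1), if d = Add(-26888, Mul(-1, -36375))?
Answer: Add(Rational(9487, 90020128), Mul(Rational(-1, 90020128), I, Pow(16959, Rational(1, 2)))) ≈ Add(0.00010539, Mul(-1.4466e-6, I))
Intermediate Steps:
d = 9487 (d = Add(-26888, 36375) = 9487)
Function('H')(U, c) = Mul(U, c)
Pow(Add(Pow(Add(11240, Function('H')(173, -163)), Rational(1, 2)), d), -1) = Pow(Add(Pow(Add(11240, Mul(173, -163)), Rational(1, 2)), 9487), -1) = Pow(Add(Pow(Add(11240, -28199), Rational(1, 2)), 9487), -1) = Pow(Add(Pow(-16959, Rational(1, 2)), 9487), -1) = Pow(Add(Mul(I, Pow(16959, Rational(1, 2))), 9487), -1) = Pow(Add(9487, Mul(I, Pow(16959, Rational(1, 2)))), -1)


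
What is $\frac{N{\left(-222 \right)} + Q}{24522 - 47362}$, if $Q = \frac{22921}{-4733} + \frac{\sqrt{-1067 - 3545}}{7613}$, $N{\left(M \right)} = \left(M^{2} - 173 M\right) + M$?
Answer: $- \frac{413963123}{108101720} - \frac{i \sqrt{1153}}{86940460} \approx -3.8294 - 3.9056 \cdot 10^{-7} i$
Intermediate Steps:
$N{\left(M \right)} = M^{2} - 172 M$
$Q = - \frac{22921}{4733} + \frac{2 i \sqrt{1153}}{7613}$ ($Q = 22921 \left(- \frac{1}{4733}\right) + \sqrt{-4612} \cdot \frac{1}{7613} = - \frac{22921}{4733} + 2 i \sqrt{1153} \cdot \frac{1}{7613} = - \frac{22921}{4733} + \frac{2 i \sqrt{1153}}{7613} \approx -4.8428 + 0.0089205 i$)
$\frac{N{\left(-222 \right)} + Q}{24522 - 47362} = \frac{- 222 \left(-172 - 222\right) - \left(\frac{22921}{4733} - \frac{2 i \sqrt{1153}}{7613}\right)}{24522 - 47362} = \frac{\left(-222\right) \left(-394\right) - \left(\frac{22921}{4733} - \frac{2 i \sqrt{1153}}{7613}\right)}{-22840} = \left(87468 - \left(\frac{22921}{4733} - \frac{2 i \sqrt{1153}}{7613}\right)\right) \left(- \frac{1}{22840}\right) = \left(\frac{413963123}{4733} + \frac{2 i \sqrt{1153}}{7613}\right) \left(- \frac{1}{22840}\right) = - \frac{413963123}{108101720} - \frac{i \sqrt{1153}}{86940460}$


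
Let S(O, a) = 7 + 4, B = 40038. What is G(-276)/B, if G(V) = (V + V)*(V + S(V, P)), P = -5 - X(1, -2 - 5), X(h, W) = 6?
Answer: 24380/6673 ≈ 3.6535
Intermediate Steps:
P = -11 (P = -5 - 1*6 = -5 - 6 = -11)
S(O, a) = 11
G(V) = 2*V*(11 + V) (G(V) = (V + V)*(V + 11) = (2*V)*(11 + V) = 2*V*(11 + V))
G(-276)/B = (2*(-276)*(11 - 276))/40038 = (2*(-276)*(-265))*(1/40038) = 146280*(1/40038) = 24380/6673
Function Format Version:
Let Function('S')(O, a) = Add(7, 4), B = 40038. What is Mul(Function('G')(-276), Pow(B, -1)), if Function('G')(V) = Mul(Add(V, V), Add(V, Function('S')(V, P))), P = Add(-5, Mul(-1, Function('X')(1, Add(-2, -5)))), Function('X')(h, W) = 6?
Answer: Rational(24380, 6673) ≈ 3.6535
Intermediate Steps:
P = -11 (P = Add(-5, Mul(-1, 6)) = Add(-5, -6) = -11)
Function('S')(O, a) = 11
Function('G')(V) = Mul(2, V, Add(11, V)) (Function('G')(V) = Mul(Add(V, V), Add(V, 11)) = Mul(Mul(2, V), Add(11, V)) = Mul(2, V, Add(11, V)))
Mul(Function('G')(-276), Pow(B, -1)) = Mul(Mul(2, -276, Add(11, -276)), Pow(40038, -1)) = Mul(Mul(2, -276, -265), Rational(1, 40038)) = Mul(146280, Rational(1, 40038)) = Rational(24380, 6673)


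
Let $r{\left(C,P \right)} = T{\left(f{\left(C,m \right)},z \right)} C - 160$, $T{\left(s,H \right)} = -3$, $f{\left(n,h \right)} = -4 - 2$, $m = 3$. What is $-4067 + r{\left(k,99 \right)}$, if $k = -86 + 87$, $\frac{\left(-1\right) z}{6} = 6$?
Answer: $-4230$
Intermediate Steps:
$f{\left(n,h \right)} = -6$ ($f{\left(n,h \right)} = -4 - 2 = -6$)
$z = -36$ ($z = \left(-6\right) 6 = -36$)
$k = 1$
$r{\left(C,P \right)} = -160 - 3 C$ ($r{\left(C,P \right)} = - 3 C - 160 = -160 - 3 C$)
$-4067 + r{\left(k,99 \right)} = -4067 - 163 = -4230$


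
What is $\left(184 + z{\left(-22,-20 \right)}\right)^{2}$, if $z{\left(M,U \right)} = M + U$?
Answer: $20164$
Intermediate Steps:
$\left(184 + z{\left(-22,-20 \right)}\right)^{2} = \left(184 - 42\right)^{2} = 142^{2} = 20164$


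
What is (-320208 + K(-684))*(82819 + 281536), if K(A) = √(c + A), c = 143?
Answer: -116669385840 + 364355*I*√541 ≈ -1.1667e+11 + 8.4747e+6*I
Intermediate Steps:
K(A) = √(143 + A)
(-320208 + K(-684))*(82819 + 281536) = (-320208 + √(143 - 684))*(82819 + 281536) = (-320208 + √(-541))*364355 = (-320208 + I*√541)*364355 = -116669385840 + 364355*I*√541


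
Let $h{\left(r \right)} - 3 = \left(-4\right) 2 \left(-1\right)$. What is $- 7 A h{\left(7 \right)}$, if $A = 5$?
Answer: $-385$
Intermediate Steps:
$h{\left(r \right)} = 11$ ($h{\left(r \right)} = 3 + \left(-4\right) 2 \left(-1\right) = 3 - -8 = 3 + 8 = 11$)
$- 7 A h{\left(7 \right)} = \left(-7\right) 5 \cdot 11 = \left(-35\right) 11 = -385$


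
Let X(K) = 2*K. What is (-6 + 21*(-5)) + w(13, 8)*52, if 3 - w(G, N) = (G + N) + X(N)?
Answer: -1879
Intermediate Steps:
w(G, N) = 3 - G - 3*N (w(G, N) = 3 - ((G + N) + 2*N) = 3 - (G + 3*N) = 3 + (-G - 3*N) = 3 - G - 3*N)
(-6 + 21*(-5)) + w(13, 8)*52 = (-6 + 21*(-5)) + (3 - 1*13 - 3*8)*52 = (-6 - 105) + (3 - 13 - 24)*52 = -111 - 34*52 = -111 - 1768 = -1879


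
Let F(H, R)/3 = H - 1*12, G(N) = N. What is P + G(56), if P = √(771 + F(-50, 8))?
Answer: 56 + 3*√65 ≈ 80.187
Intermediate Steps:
F(H, R) = -36 + 3*H (F(H, R) = 3*(H - 1*12) = 3*(H - 12) = 3*(-12 + H) = -36 + 3*H)
P = 3*√65 (P = √(771 + (-36 + 3*(-50))) = √(771 + (-36 - 150)) = √(771 - 186) = √585 = 3*√65 ≈ 24.187)
P + G(56) = 3*√65 + 56 = 56 + 3*√65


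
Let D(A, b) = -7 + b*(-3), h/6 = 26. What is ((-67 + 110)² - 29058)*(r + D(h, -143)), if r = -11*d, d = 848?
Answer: 242323354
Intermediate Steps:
h = 156 (h = 6*26 = 156)
D(A, b) = -7 - 3*b
r = -9328 (r = -11*848 = -9328)
((-67 + 110)² - 29058)*(r + D(h, -143)) = ((-67 + 110)² - 29058)*(-9328 + (-7 - 3*(-143))) = (43² - 29058)*(-9328 + (-7 + 429)) = (1849 - 29058)*(-9328 + 422) = -27209*(-8906) = 242323354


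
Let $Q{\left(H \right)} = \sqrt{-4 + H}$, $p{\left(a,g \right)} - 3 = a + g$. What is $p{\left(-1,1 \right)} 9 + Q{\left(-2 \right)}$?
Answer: $27 + i \sqrt{6} \approx 27.0 + 2.4495 i$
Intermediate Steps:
$p{\left(a,g \right)} = 3 + a + g$ ($p{\left(a,g \right)} = 3 + \left(a + g\right) = 3 + a + g$)
$p{\left(-1,1 \right)} 9 + Q{\left(-2 \right)} = \left(3 - 1 + 1\right) 9 + \sqrt{-4 - 2} = 3 \cdot 9 + \sqrt{-6} = 27 + i \sqrt{6}$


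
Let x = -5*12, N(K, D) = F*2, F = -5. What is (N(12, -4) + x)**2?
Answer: 4900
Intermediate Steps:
N(K, D) = -10 (N(K, D) = -5*2 = -10)
x = -60
(N(12, -4) + x)**2 = (-10 - 60)**2 = (-70)**2 = 4900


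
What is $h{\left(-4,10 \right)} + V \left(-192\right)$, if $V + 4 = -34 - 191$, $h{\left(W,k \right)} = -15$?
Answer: $43953$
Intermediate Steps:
$V = -229$ ($V = -4 - 225 = -229$)
$h{\left(-4,10 \right)} + V \left(-192\right) = -15 - -43968 = -15 + 43968 = 43953$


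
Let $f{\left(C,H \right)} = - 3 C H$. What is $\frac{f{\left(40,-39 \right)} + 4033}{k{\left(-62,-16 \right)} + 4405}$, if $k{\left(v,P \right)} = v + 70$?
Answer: $\frac{8713}{4413} \approx 1.9744$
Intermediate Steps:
$k{\left(v,P \right)} = 70 + v$
$f{\left(C,H \right)} = - 3 C H$
$\frac{f{\left(40,-39 \right)} + 4033}{k{\left(-62,-16 \right)} + 4405} = \frac{\left(-3\right) 40 \left(-39\right) + 4033}{\left(70 - 62\right) + 4405} = \frac{4680 + 4033}{8 + 4405} = \frac{8713}{4413}$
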